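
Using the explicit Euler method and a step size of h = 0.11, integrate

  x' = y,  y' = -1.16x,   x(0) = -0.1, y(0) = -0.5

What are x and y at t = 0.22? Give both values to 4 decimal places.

Euler on (x,y): x_{n+1} = x_n + h·x', y_{n+1} = y_n + h·y'.
0.000000: (-0.100000, -0.500000); f=(-0.500000, 0.116000) → (-0.155000, -0.487240)
0.110000: (-0.155000, -0.487240); f=(-0.487240, 0.179800) → (-0.208596, -0.467462)
(x(0.22), y(0.22)) ≈ (-0.2086, -0.4675)

-0.2086, -0.4675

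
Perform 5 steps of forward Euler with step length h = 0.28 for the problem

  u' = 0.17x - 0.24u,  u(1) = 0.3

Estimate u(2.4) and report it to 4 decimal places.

Euler: u_{n+1} = u_n + h·f(x_n, u_n).
x=1.000000, u=0.300000: f=0.098000 → u ← 0.300000 + 0.28·0.098000 = 0.327440
x=1.280000, u=0.327440: f=0.139014 → u ← 0.327440 + 0.28·0.139014 = 0.366364
x=1.560000, u=0.366364: f=0.177273 → u ← 0.366364 + 0.28·0.177273 = 0.416000
x=1.840000, u=0.416000: f=0.212960 → u ← 0.416000 + 0.28·0.212960 = 0.475629
x=2.120000, u=0.475629: f=0.246249 → u ← 0.475629 + 0.28·0.246249 = 0.544579
u(2.4) ≈ 0.5446

0.5446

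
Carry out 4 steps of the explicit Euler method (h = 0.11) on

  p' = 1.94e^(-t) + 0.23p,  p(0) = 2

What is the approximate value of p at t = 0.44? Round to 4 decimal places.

Euler: p_{n+1} = p_n + h·f(t_n, p_n).
t=0.000000, p=2.000000: f=2.400000 → p ← 2.000000 + 0.11·2.400000 = 2.264000
t=0.110000, p=2.264000: f=2.258638 → p ← 2.264000 + 0.11·2.258638 = 2.512450
t=0.220000, p=2.512450: f=2.134750 → p ← 2.512450 + 0.11·2.134750 = 2.747273
t=0.330000, p=2.747273: f=2.026585 → p ← 2.747273 + 0.11·2.026585 = 2.970197
p(0.44) ≈ 2.9702

2.9702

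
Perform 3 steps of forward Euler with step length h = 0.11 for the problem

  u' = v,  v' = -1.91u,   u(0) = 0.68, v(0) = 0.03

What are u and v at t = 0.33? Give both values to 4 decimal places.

Euler on (u,v): u_{n+1} = u_n + h·u', v_{n+1} = v_n + h·v'.
0.000000: (0.680000, 0.030000); f=(0.030000, -1.298800) → (0.683300, -0.112868)
0.110000: (0.683300, -0.112868); f=(-0.112868, -1.305103) → (0.670885, -0.256429)
0.220000: (0.670885, -0.256429); f=(-0.256429, -1.281389) → (0.642677, -0.397382)
(u(0.33), v(0.33)) ≈ (0.6427, -0.3974)

0.6427, -0.3974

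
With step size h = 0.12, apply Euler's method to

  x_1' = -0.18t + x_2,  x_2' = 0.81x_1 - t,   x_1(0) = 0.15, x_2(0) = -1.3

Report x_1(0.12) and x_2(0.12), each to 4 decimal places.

-0.0060, -1.2854

Euler on (x_1,x_2): x_1_{n+1} = x_1_n + h·x_1', x_2_{n+1} = x_2_n + h·x_2'.
0.000000: (0.150000, -1.300000); f=(-1.300000, 0.121500) → (-0.006000, -1.285420)
(x_1(0.12), x_2(0.12)) ≈ (-0.0060, -1.2854)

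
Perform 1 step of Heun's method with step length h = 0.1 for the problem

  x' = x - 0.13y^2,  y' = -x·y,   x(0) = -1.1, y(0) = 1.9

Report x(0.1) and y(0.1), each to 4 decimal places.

-1.2702, 2.1370

Heun on (x,y): k1 = f(t_n, state_n); k2 = f(t_n + h, state_n + h·k1); state_{n+1} = state_n + (h/2)·(k1 + k2).
0.000000: (-1.100000, 1.900000)
  k1 = (-1.569300, 2.090000)
  predictor → (-1.256930, 2.109000)
  k2 = (-1.835155, 2.650865)
  → (-1.270223, 2.137043)
(x(0.1), y(0.1)) ≈ (-1.2702, 2.1370)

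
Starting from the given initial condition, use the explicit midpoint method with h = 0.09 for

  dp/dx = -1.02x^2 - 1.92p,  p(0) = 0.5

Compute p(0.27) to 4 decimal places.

Midpoint: k1 = f(x_n, p_n); k2 = f(x_n + h/2, p_n + (h/2)·k1); p_{n+1} = p_n + h·k2.
x=0.000000, p=0.500000:
  k1 = f(0.000000, 0.500000) = -0.960000
  k2 = f(0.045000, 0.456800) = -0.879122
  p ← 0.500000 + 0.09·(-0.879122) = 0.420879
x=0.090000, p=0.420879:
  k1 = f(0.090000, 0.420879) = -0.816350
  k2 = f(0.135000, 0.384143) = -0.756145
  p ← 0.420879 + 0.09·(-0.756145) = 0.352826
x=0.180000, p=0.352826:
  k1 = f(0.180000, 0.352826) = -0.710474
  k2 = f(0.225000, 0.320855) = -0.667679
  p ← 0.352826 + 0.09·(-0.667679) = 0.292735
p(0.27) ≈ 0.2927

0.2927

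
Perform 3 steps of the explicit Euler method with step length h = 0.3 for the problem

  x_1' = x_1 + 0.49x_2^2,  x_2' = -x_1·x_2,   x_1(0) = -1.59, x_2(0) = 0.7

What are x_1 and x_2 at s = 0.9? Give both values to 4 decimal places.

-2.7657, 2.8606

Euler on (x_1,x_2): x_1_{n+1} = x_1_n + h·x_1', x_2_{n+1} = x_2_n + h·x_2'.
0.000000: (-1.590000, 0.700000); f=(-1.349900, 1.113000) → (-1.994970, 1.033900)
0.300000: (-1.994970, 1.033900); f=(-1.471185, 2.062599) → (-2.436325, 1.652680)
0.600000: (-2.436325, 1.652680); f=(-1.097964, 4.026466) → (-2.765715, 2.860620)
(x_1(0.9), x_2(0.9)) ≈ (-2.7657, 2.8606)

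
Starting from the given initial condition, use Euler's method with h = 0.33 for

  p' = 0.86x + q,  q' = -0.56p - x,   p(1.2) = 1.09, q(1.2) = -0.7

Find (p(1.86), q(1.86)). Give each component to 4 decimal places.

Euler on (p,q): p_{n+1} = p_n + h·p', q_{n+1} = q_n + h·q'.
1.200000: (1.090000, -0.700000); f=(0.332000, -1.810400) → (1.199560, -1.297432)
1.530000: (1.199560, -1.297432); f=(0.018368, -2.201754) → (1.205621, -2.024011)
(p(1.86), q(1.86)) ≈ (1.2056, -2.0240)

1.2056, -2.0240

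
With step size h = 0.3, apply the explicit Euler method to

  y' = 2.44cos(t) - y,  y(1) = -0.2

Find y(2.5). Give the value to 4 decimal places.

Euler: y_{n+1} = y_n + h·f(t_n, y_n).
t=1.000000, y=-0.200000: f=1.518338 → y ← -0.200000 + 0.3·1.518338 = 0.255501
t=1.300000, y=0.255501: f=0.397196 → y ← 0.255501 + 0.3·0.397196 = 0.374660
t=1.600000, y=0.374660: f=-0.445907 → y ← 0.374660 + 0.3·(-0.445907) = 0.240888
t=1.900000, y=0.240888: f=-1.029715 → y ← 0.240888 + 0.3·(-1.029715) = -0.068026
t=2.200000, y=-0.068026: f=-1.367916 → y ← -0.068026 + 0.3·(-1.367916) = -0.478401
y(2.5) ≈ -0.4784

-0.4784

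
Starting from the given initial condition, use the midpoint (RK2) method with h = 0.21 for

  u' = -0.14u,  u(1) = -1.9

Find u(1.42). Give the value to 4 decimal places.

Midpoint: k1 = f(s_n, u_n); k2 = f(s_n + h/2, u_n + (h/2)·k1); u_{n+1} = u_n + h·k2.
s=1.000000, u=-1.900000:
  k1 = f(1.000000, -1.900000) = 0.266000
  k2 = f(1.105000, -1.872070) = 0.262090
  u ← -1.900000 + 0.21·0.262090 = -1.844961
s=1.210000, u=-1.844961:
  k1 = f(1.210000, -1.844961) = 0.258295
  k2 = f(1.315000, -1.817840) = 0.254498
  u ← -1.844961 + 0.21·0.254498 = -1.791517
u(1.42) ≈ -1.7915

-1.7915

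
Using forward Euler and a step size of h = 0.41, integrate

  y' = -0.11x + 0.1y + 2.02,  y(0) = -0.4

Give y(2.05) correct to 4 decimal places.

Euler: y_{n+1} = y_n + h·f(x_n, y_n).
x=0.000000, y=-0.400000: f=1.980000 → y ← -0.400000 + 0.41·1.980000 = 0.411800
x=0.410000, y=0.411800: f=2.016080 → y ← 0.411800 + 0.41·2.016080 = 1.238393
x=0.820000, y=1.238393: f=2.053639 → y ← 1.238393 + 0.41·2.053639 = 2.080385
x=1.230000, y=2.080385: f=2.092738 → y ← 2.080385 + 0.41·2.092738 = 2.938408
x=1.640000, y=2.938408: f=2.133441 → y ← 2.938408 + 0.41·2.133441 = 3.813118
y(2.05) ≈ 3.8131

3.8131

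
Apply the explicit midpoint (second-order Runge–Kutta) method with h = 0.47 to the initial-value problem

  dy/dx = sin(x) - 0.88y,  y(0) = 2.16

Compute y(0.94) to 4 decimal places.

1.3093

Midpoint: k1 = f(x_n, y_n); k2 = f(x_n + h/2, y_n + (h/2)·k1); y_{n+1} = y_n + h·k2.
x=0.000000, y=2.160000:
  k1 = f(0.000000, 2.160000) = -1.900800
  k2 = f(0.235000, 1.713312) = -1.274872
  y ← 2.160000 + 0.47·(-1.274872) = 1.560810
x=0.470000, y=1.560810:
  k1 = f(0.470000, 1.560810) = -0.920627
  k2 = f(0.705000, 1.344463) = -0.535094
  y ← 1.560810 + 0.47·(-0.535094) = 1.309316
y(0.94) ≈ 1.3093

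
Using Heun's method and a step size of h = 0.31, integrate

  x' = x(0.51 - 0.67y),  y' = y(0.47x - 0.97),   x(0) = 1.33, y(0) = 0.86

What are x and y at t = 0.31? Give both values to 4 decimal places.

1.3154, 0.7714

Heun on (x,y): k1 = f(t_n, state_n); k2 = f(t_n + h, state_n + h·k1); state_{n+1} = state_n + (h/2)·(k1 + k2).
0.000000: (1.330000, 0.860000)
  k1 = (-0.088046, -0.296614)
  predictor → (1.302706, 0.768050)
  k2 = (-0.005984, -0.274753)
  → (1.315425, 0.771438)
(x(0.31), y(0.31)) ≈ (1.3154, 0.7714)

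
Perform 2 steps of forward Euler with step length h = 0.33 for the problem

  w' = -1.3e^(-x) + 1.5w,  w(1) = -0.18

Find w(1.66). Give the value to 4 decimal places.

-0.7517

Euler: w_{n+1} = w_n + h·f(x_n, w_n).
x=1.000000, w=-0.180000: f=-0.748243 → w ← -0.180000 + 0.33·(-0.748243) = -0.426920
x=1.330000, w=-0.426920: f=-0.984201 → w ← -0.426920 + 0.33·(-0.984201) = -0.751707
w(1.66) ≈ -0.7517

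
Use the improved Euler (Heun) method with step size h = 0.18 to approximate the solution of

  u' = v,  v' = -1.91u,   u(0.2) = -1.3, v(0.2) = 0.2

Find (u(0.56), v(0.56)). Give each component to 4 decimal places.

-1.0706, 1.0417

Heun on (u,v): k1 = f(s_n, state_n); k2 = f(s_n + h, state_n + h·k1); state_{n+1} = state_n + (h/2)·(k1 + k2).
0.200000: (-1.300000, 0.200000)
  k1 = (0.200000, 2.483000)
  predictor → (-1.264000, 0.646940)
  k2 = (0.646940, 2.414240)
  → (-1.223775, 0.640752)
0.380000: (-1.223775, 0.640752)
  k1 = (0.640752, 2.337411)
  predictor → (-1.108440, 1.061486)
  k2 = (1.061486, 2.117121)
  → (-1.070574, 1.041659)
(u(0.56), v(0.56)) ≈ (-1.0706, 1.0417)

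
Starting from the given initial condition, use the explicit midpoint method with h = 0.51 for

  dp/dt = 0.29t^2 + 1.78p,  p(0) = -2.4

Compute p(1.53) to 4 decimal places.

Midpoint: k1 = f(t_n, p_n); k2 = f(t_n + h/2, p_n + (h/2)·k1); p_{n+1} = p_n + h·k2.
t=0.000000, p=-2.400000:
  k1 = f(0.000000, -2.400000) = -4.272000
  k2 = f(0.255000, -3.489360) = -6.192204
  p ← -2.400000 + 0.51·(-6.192204) = -5.558024
t=0.510000, p=-5.558024:
  k1 = f(0.510000, -5.558024) = -9.817853
  k2 = f(0.765000, -8.061576) = -14.179891
  p ← -5.558024 + 0.51·(-14.179891) = -12.789768
t=1.020000, p=-12.789768:
  k1 = f(1.020000, -12.789768) = -22.464071
  k2 = f(1.275000, -18.518106) = -32.490798
  p ← -12.789768 + 0.51·(-32.490798) = -29.360075
p(1.53) ≈ -29.3601

-29.3601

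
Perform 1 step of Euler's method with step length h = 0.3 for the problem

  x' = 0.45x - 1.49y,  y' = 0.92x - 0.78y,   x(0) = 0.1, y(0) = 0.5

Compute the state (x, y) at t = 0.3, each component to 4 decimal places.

-0.1100, 0.4106

Euler on (x,y): x_{n+1} = x_n + h·x', y_{n+1} = y_n + h·y'.
0.000000: (0.100000, 0.500000); f=(-0.700000, -0.298000) → (-0.110000, 0.410600)
(x(0.3), y(0.3)) ≈ (-0.1100, 0.4106)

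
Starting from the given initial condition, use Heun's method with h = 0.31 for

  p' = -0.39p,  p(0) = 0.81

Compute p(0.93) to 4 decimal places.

Heun: k1 = f(t_n, p_n); k2 = f(t_n + h, p_n + h·k1); p_{n+1} = p_n + (h/2)·(k1 + k2).
t=0.000000, p=0.810000:
  k1 = f(0.000000, 0.810000) = -0.315900
  k2 = f(0.310000, 0.712071) = -0.277708
  p ← 0.810000 + (0.31/2)·(-0.315900 + (-0.277708)) = 0.717991
t=0.310000, p=0.717991:
  k1 = f(0.310000, 0.717991) = -0.280016
  k2 = f(0.620000, 0.631186) = -0.246162
  p ← 0.717991 + (0.31/2)·(-0.280016 + (-0.246162)) = 0.636433
t=0.620000, p=0.636433:
  k1 = f(0.620000, 0.636433) = -0.248209
  k2 = f(0.930000, 0.559488) = -0.218200
  p ← 0.636433 + (0.31/2)·(-0.248209 + (-0.218200)) = 0.564140
p(0.93) ≈ 0.5641

0.5641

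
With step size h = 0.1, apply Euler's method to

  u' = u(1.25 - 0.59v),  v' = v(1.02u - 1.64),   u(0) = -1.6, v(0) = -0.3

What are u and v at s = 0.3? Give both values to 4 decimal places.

-2.3545, -0.0818

Euler on (u,v): u_{n+1} = u_n + h·u', v_{n+1} = v_n + h·v'.
0.000000: (-1.600000, -0.300000); f=(-2.283200, 0.981600) → (-1.828320, -0.201840)
0.100000: (-1.828320, -0.201840); f=(-2.503127, 0.707426) → (-2.078633, -0.131097)
0.200000: (-2.078633, -0.131097); f=(-2.759068, 0.492953) → (-2.354539, -0.081802)
(u(0.3), v(0.3)) ≈ (-2.3545, -0.0818)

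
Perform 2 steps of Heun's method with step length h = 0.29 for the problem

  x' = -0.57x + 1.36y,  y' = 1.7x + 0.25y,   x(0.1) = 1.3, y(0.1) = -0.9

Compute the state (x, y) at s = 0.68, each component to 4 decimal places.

0.6753, -0.1017

Heun on (x,y): k1 = f(s_n, state_n); k2 = f(s_n + h, state_n + h·k1); state_{n+1} = state_n + (h/2)·(k1 + k2).
0.100000: (1.300000, -0.900000)
  k1 = (-1.965000, 1.985000)
  predictor → (0.730150, -0.324350)
  k2 = (-0.857302, 1.160168)
  → (0.890766, -0.443951)
0.390000: (0.890766, -0.443951)
  k1 = (-1.111510, 1.403315)
  predictor → (0.568428, -0.036989)
  k2 = (-0.374310, 0.957081)
  → (0.675322, -0.101693)
(x(0.68), y(0.68)) ≈ (0.6753, -0.1017)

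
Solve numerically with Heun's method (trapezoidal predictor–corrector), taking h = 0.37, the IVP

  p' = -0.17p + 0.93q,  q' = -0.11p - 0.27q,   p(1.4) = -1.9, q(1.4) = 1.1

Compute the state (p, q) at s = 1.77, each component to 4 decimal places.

-1.4232, 1.0589

Heun on (p,q): k1 = f(s_n, state_n); k2 = f(s_n + h, state_n + h·k1); state_{n+1} = state_n + (h/2)·(k1 + k2).
1.400000: (-1.900000, 1.100000)
  k1 = (1.346000, -0.088000)
  predictor → (-1.401980, 1.067440)
  k2 = (1.231056, -0.133991)
  → (-1.423245, 1.058932)
(p(1.77), q(1.77)) ≈ (-1.4232, 1.0589)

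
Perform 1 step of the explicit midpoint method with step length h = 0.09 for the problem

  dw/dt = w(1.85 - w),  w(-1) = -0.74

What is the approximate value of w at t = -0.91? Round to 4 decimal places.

-0.9390

Midpoint: k1 = f(t_n, w_n); k2 = f(t_n + h/2, w_n + (h/2)·k1); w_{n+1} = w_n + h·k2.
t=-1.000000, w=-0.740000:
  k1 = f(-1.000000, -0.740000) = -1.916600
  k2 = f(-0.955000, -0.826247) = -2.211241
  w ← -0.740000 + 0.09·(-2.211241) = -0.939012
w(-0.91) ≈ -0.9390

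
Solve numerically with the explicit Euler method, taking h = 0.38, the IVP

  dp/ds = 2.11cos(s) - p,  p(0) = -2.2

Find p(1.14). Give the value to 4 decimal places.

0.8267

Euler: p_{n+1} = p_n + h·f(s_n, p_n).
s=0.000000, p=-2.200000: f=4.310000 → p ← -2.200000 + 0.38·4.310000 = -0.562200
s=0.380000, p=-0.562200: f=2.521682 → p ← -0.562200 + 0.38·2.521682 = 0.396039
s=0.760000, p=0.396039: f=1.133365 → p ← 0.396039 + 0.38·1.133365 = 0.826718
p(1.14) ≈ 0.8267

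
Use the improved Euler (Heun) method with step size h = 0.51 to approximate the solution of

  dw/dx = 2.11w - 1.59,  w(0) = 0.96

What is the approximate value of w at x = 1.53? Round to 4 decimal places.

Heun: k1 = f(x_n, w_n); k2 = f(x_n + h, w_n + h·k1); w_{n+1} = w_n + (h/2)·(k1 + k2).
x=0.000000, w=0.960000:
  k1 = f(0.000000, 0.960000) = 0.435600
  k2 = f(0.510000, 1.182156) = 0.904349
  w ← 0.960000 + (0.51/2)·(0.435600 + 0.904349) = 1.301687
x=0.510000, w=1.301687:
  k1 = f(0.510000, 1.301687) = 1.156560
  k2 = f(1.020000, 1.891532) = 2.401133
  w ← 1.301687 + (0.51/2)·(1.156560 + 2.401133) = 2.208899
x=1.020000, w=2.208899:
  k1 = f(1.020000, 2.208899) = 3.070776
  k2 = f(1.530000, 3.774995) = 6.375239
  w ← 2.208899 + (0.51/2)·(3.070776 + 6.375239) = 4.617633
w(1.53) ≈ 4.6176

4.6176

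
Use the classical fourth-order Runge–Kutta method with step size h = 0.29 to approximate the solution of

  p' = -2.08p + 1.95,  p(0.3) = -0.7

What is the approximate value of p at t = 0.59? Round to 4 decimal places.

0.0407

RK4: k1 = f(t_n, p_n); k2 = f(t_n + h/2, p_n + (h/2)·k1); k3 = f(t_n + h/2, p_n + (h/2)·k2); k4 = f(t_n + h, p_n + h·k3); p_{n+1} = p_n + (h/6)·(k1 + 2k2 + 2k3 + k4).
t=0.300000, p=-0.700000:
  k1 = f(0.300000, -0.700000) = 3.406000
  k2 = f(0.445000, -0.206130) = 2.378750
  k3 = f(0.445000, -0.355081) = 2.688569
  k4 = f(0.590000, 0.079685) = 1.784255
  p ← -0.700000 + (0.29/6)·(k1 + 2k2 + 2k3 + k4) = 0.040703
p(0.59) ≈ 0.0407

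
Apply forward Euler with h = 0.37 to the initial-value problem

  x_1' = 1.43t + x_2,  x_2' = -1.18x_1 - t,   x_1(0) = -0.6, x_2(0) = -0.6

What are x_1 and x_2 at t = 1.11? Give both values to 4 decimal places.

-0.4027, -0.0618

Euler on (x_1,x_2): x_1_{n+1} = x_1_n + h·x_1', x_2_{n+1} = x_2_n + h·x_2'.
0.000000: (-0.600000, -0.600000); f=(-0.600000, 0.708000) → (-0.822000, -0.338040)
0.370000: (-0.822000, -0.338040); f=(0.191060, 0.599960) → (-0.751308, -0.116055)
0.740000: (-0.751308, -0.116055); f=(0.942145, 0.146543) → (-0.402714, -0.061834)
(x_1(1.11), x_2(1.11)) ≈ (-0.4027, -0.0618)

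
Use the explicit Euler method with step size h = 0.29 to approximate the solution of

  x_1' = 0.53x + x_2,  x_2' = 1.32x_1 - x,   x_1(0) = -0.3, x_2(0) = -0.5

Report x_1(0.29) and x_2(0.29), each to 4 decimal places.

-0.4450, -0.6148

Euler on (x_1,x_2): x_1_{n+1} = x_1_n + h·x_1', x_2_{n+1} = x_2_n + h·x_2'.
0.000000: (-0.300000, -0.500000); f=(-0.500000, -0.396000) → (-0.445000, -0.614840)
(x_1(0.29), x_2(0.29)) ≈ (-0.4450, -0.6148)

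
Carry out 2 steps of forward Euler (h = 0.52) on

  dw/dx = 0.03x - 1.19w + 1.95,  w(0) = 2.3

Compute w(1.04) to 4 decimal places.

1.7429

Euler: w_{n+1} = w_n + h·f(x_n, w_n).
x=0.000000, w=2.300000: f=-0.787000 → w ← 2.300000 + 0.52·(-0.787000) = 1.890760
x=0.520000, w=1.890760: f=-0.284404 → w ← 1.890760 + 0.52·(-0.284404) = 1.742870
w(1.04) ≈ 1.7429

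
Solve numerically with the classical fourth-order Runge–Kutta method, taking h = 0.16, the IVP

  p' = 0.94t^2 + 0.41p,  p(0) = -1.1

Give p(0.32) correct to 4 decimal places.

RK4: k1 = f(t_n, p_n); k2 = f(t_n + h/2, p_n + (h/2)·k1); k3 = f(t_n + h/2, p_n + (h/2)·k2); k4 = f(t_n + h, p_n + h·k3); p_{n+1} = p_n + (h/6)·(k1 + 2k2 + 2k3 + k4).
t=0.000000, p=-1.100000:
  k1 = f(0.000000, -1.100000) = -0.451000
  k2 = f(0.080000, -1.136080) = -0.459777
  k3 = f(0.080000, -1.136782) = -0.460065
  k4 = f(0.160000, -1.173610) = -0.457116
  p ← -1.100000 + (0.16/6)·(k1 + 2k2 + 2k3 + k4) = -1.173275
t=0.160000, p=-1.173275:
  k1 = f(0.160000, -1.173275) = -0.456979
  k2 = f(0.240000, -1.209833) = -0.441888
  k3 = f(0.240000, -1.208626) = -0.441393
  k4 = f(0.320000, -1.243897) = -0.413742
  p ← -1.173275 + (0.16/6)·(k1 + 2k2 + 2k3 + k4) = -1.243602
p(0.32) ≈ -1.2436

-1.2436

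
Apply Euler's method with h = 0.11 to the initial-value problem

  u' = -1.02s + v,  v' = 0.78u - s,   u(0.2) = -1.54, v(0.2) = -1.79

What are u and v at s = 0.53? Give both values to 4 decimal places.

-2.2893, -2.3477

Euler on (u,v): u_{n+1} = u_n + h·u', v_{n+1} = v_n + h·v'.
0.200000: (-1.540000, -1.790000); f=(-1.994000, -1.401200) → (-1.759340, -1.944132)
0.310000: (-1.759340, -1.944132); f=(-2.260332, -1.682285) → (-2.007977, -2.129183)
0.420000: (-2.007977, -2.129183); f=(-2.557583, -1.986222) → (-2.289311, -2.347668)
(u(0.53), v(0.53)) ≈ (-2.2893, -2.3477)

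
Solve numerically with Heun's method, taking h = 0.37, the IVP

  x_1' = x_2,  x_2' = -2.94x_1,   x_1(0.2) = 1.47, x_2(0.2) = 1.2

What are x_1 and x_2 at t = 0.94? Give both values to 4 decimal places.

Heun on (x_1,x_2): k1 = f(t_n, state_n); k2 = f(t_n + h, state_n + h·k1); state_{n+1} = state_n + (h/2)·(k1 + k2).
0.200000: (1.470000, 1.200000)
  k1 = (1.200000, -4.321800)
  predictor → (1.914000, -0.399066)
  k2 = (-0.399066, -5.627160)
  → (1.618173, -0.640558)
0.570000: (1.618173, -0.640558)
  k1 = (-0.640558, -4.757428)
  predictor → (1.381166, -2.400806)
  k2 = (-2.400806, -4.060629)
  → (1.055521, -2.271898)
(x_1(0.94), x_2(0.94)) ≈ (1.0555, -2.2719)

1.0555, -2.2719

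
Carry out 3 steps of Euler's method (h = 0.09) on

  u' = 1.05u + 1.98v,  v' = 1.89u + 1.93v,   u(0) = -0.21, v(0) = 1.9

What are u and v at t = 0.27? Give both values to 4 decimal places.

1.0205, 3.1313

Euler on (u,v): u_{n+1} = u_n + h·u', v_{n+1} = v_n + h·v'.
0.000000: (-0.210000, 1.900000); f=(3.541500, 3.270100) → (0.108735, 2.194309)
0.090000: (0.108735, 2.194309); f=(4.458904, 4.440526) → (0.510036, 2.593956)
0.180000: (0.510036, 2.593956); f=(5.671572, 5.970304) → (1.020478, 3.131284)
(u(0.27), v(0.27)) ≈ (1.0205, 3.1313)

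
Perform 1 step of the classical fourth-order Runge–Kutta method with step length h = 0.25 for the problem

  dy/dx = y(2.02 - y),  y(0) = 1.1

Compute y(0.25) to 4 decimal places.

1.3424

RK4: k1 = f(x_n, y_n); k2 = f(x_n + h/2, y_n + (h/2)·k1); k3 = f(x_n + h/2, y_n + (h/2)·k2); k4 = f(x_n + h, y_n + h·k3); y_{n+1} = y_n + (h/6)·(k1 + 2k2 + 2k3 + k4).
x=0.000000, y=1.100000:
  k1 = f(0.000000, 1.100000) = 1.012000
  k2 = f(0.125000, 1.226500) = 0.973228
  k3 = f(0.125000, 1.221653) = 0.975303
  k4 = f(0.250000, 1.343826) = 0.908660
  y ← 1.100000 + (0.25/6)·(k1 + 2k2 + 2k3 + k4) = 1.342405
y(0.25) ≈ 1.3424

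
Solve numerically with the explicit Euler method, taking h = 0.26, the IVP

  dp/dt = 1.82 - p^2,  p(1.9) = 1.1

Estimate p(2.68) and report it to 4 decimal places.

1.3402

Euler: p_{n+1} = p_n + h·f(t_n, p_n).
t=1.900000, p=1.100000: f=0.610000 → p ← 1.100000 + 0.26·0.610000 = 1.258600
t=2.160000, p=1.258600: f=0.235926 → p ← 1.258600 + 0.26·0.235926 = 1.319941
t=2.420000, p=1.319941: f=0.077756 → p ← 1.319941 + 0.26·0.077756 = 1.340157
p(2.68) ≈ 1.3402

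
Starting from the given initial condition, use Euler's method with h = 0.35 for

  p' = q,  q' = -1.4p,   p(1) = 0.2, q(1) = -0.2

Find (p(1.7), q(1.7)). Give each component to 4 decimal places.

0.0257, -0.3617

Euler on (p,q): p_{n+1} = p_n + h·p', q_{n+1} = q_n + h·q'.
1.000000: (0.200000, -0.200000); f=(-0.200000, -0.280000) → (0.130000, -0.298000)
1.350000: (0.130000, -0.298000); f=(-0.298000, -0.182000) → (0.025700, -0.361700)
(p(1.7), q(1.7)) ≈ (0.0257, -0.3617)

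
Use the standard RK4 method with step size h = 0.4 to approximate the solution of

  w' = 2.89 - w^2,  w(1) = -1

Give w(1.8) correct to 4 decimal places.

RK4: k1 = f(t_n, w_n); k2 = f(t_n + h/2, w_n + (h/2)·k1); k3 = f(t_n + h/2, w_n + (h/2)·k2); k4 = f(t_n + h, w_n + h·k3); w_{n+1} = w_n + (h/6)·(k1 + 2k2 + 2k3 + k4).
t=1.000000, w=-1.000000:
  k1 = f(1.000000, -1.000000) = 1.890000
  k2 = f(1.200000, -0.622000) = 2.503116
  k3 = f(1.200000, -0.499377) = 2.640623
  k4 = f(1.400000, 0.056249) = 2.886836
  w ← -1.000000 + (0.4/6)·(k1 + 2k2 + 2k3 + k4) = 0.004288
t=1.400000, w=0.004288:
  k1 = f(1.400000, 0.004288) = 2.889982
  k2 = f(1.600000, 0.582284) = 2.550945
  k3 = f(1.600000, 0.514477) = 2.625314
  k4 = f(1.800000, 1.054413) = 1.778213
  w ← 0.004288 + (0.4/6)·(k1 + 2k2 + 2k3 + k4) = 1.005668
w(1.8) ≈ 1.0057

1.0057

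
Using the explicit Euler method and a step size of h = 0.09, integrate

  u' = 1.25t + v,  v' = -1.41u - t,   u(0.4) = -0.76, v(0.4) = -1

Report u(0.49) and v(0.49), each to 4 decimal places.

-0.8050, -0.9396

Euler on (u,v): u_{n+1} = u_n + h·u', v_{n+1} = v_n + h·v'.
0.400000: (-0.760000, -1.000000); f=(-0.500000, 0.671600) → (-0.805000, -0.939556)
(u(0.49), v(0.49)) ≈ (-0.8050, -0.9396)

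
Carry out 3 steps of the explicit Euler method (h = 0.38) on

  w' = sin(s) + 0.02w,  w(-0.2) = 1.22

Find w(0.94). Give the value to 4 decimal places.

1.4418

Euler: w_{n+1} = w_n + h·f(s_n, w_n).
s=-0.200000, w=1.220000: f=-0.174269 → w ← 1.220000 + 0.38·(-0.174269) = 1.153778
s=0.180000, w=1.153778: f=0.202105 → w ← 1.153778 + 0.38·0.202105 = 1.230578
s=0.560000, w=1.230578: f=0.555798 → w ← 1.230578 + 0.38·0.555798 = 1.441781
w(0.94) ≈ 1.4418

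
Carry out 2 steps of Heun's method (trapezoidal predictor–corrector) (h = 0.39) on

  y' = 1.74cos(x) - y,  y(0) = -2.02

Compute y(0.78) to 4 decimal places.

Heun: k1 = f(x_n, y_n); k2 = f(x_n + h, y_n + h·k1); y_{n+1} = y_n + (h/2)·(k1 + k2).
x=0.000000, y=-2.020000:
  k1 = f(0.000000, -2.020000) = 3.760000
  k2 = f(0.390000, -0.553600) = 2.162942
  y ← -2.020000 + (0.39/2)·(3.760000 + 2.162942) = -0.865026
x=0.390000, y=-0.865026:
  k1 = f(0.390000, -0.865026) = 2.474368
  k2 = f(0.780000, 0.099977) = 1.137012
  y ← -0.865026 + (0.39/2)·(2.474368 + 1.137012) = -0.160807
y(0.78) ≈ -0.1608

-0.1608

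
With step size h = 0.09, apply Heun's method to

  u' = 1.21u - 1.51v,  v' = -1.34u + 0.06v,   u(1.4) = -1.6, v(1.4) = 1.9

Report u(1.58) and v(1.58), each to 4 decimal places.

Heun on (u,v): k1 = f(t_n, state_n); k2 = f(t_n + h, state_n + h·k1); state_{n+1} = state_n + (h/2)·(k1 + k2).
1.400000: (-1.600000, 1.900000)
  k1 = (-4.805000, 2.258000)
  predictor → (-2.032450, 2.103220)
  k2 = (-5.635127, 2.849676)
  → (-2.069806, 2.129845)
1.490000: (-2.069806, 2.129845)
  k1 = (-5.720531, 2.901330)
  predictor → (-2.584654, 2.390965)
  k2 = (-6.737788, 3.606894)
  → (-2.630430, 2.422716)
(u(1.58), v(1.58)) ≈ (-2.6304, 2.4227)

-2.6304, 2.4227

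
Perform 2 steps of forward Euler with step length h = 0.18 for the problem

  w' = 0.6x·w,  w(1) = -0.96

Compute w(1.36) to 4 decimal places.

-1.1992

Euler: w_{n+1} = w_n + h·f(x_n, w_n).
x=1.000000, w=-0.960000: f=-0.576000 → w ← -0.960000 + 0.18·(-0.576000) = -1.063680
x=1.180000, w=-1.063680: f=-0.753085 → w ← -1.063680 + 0.18·(-0.753085) = -1.199235
w(1.36) ≈ -1.1992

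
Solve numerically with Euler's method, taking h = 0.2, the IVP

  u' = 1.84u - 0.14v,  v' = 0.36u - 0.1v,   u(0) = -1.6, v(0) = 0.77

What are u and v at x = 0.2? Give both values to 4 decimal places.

Euler on (u,v): u_{n+1} = u_n + h·u', v_{n+1} = v_n + h·v'.
0.000000: (-1.600000, 0.770000); f=(-3.051800, -0.653000) → (-2.210360, 0.639400)
(u(0.2), v(0.2)) ≈ (-2.2104, 0.6394)

-2.2104, 0.6394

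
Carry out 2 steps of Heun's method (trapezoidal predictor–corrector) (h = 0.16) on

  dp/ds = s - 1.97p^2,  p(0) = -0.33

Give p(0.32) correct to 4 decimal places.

-0.3583

Heun: k1 = f(s_n, p_n); k2 = f(s_n + h, p_n + h·k1); p_{n+1} = p_n + (h/2)·(k1 + k2).
s=0.000000, p=-0.330000:
  k1 = f(0.000000, -0.330000) = -0.214533
  k2 = f(0.160000, -0.364325) = -0.101484
  p ← -0.330000 + (0.16/2)·(-0.214533 + (-0.101484)) = -0.355281
s=0.160000, p=-0.355281:
  k1 = f(0.160000, -0.355281) = -0.088663
  k2 = f(0.320000, -0.369467) = 0.051083
  p ← -0.355281 + (0.16/2)·(-0.088663 + 0.051083) = -0.358288
p(0.32) ≈ -0.3583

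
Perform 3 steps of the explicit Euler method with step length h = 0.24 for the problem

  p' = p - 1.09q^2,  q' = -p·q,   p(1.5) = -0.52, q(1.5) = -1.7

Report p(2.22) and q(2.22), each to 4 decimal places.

-5.0477, -4.2067

Euler on (p,q): p_{n+1} = p_n + h·p', q_{n+1} = q_n + h·q'.
1.500000: (-0.520000, -1.700000); f=(-3.670100, -0.884000) → (-1.400824, -1.912160)
1.740000: (-1.400824, -1.912160); f=(-5.386252, -2.678600) → (-2.693524, -2.555024)
1.980000: (-2.693524, -2.555024); f=(-9.809205, -6.882019) → (-5.047734, -4.206709)
(p(2.22), q(2.22)) ≈ (-5.0477, -4.2067)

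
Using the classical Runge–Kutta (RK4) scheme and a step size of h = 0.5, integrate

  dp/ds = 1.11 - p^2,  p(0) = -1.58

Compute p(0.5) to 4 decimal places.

RK4: k1 = f(s_n, p_n); k2 = f(s_n + h/2, p_n + (h/2)·k1); k3 = f(s_n + h/2, p_n + (h/2)·k2); k4 = f(s_n + h, p_n + h·k3); p_{n+1} = p_n + (h/6)·(k1 + 2k2 + 2k3 + k4).
s=0.000000, p=-1.580000:
  k1 = f(0.000000, -1.580000) = -1.386400
  k2 = f(0.250000, -1.926600) = -2.601788
  k3 = f(0.250000, -2.230447) = -3.864893
  k4 = f(0.500000, -3.512447) = -11.227282
  p ← -1.580000 + (0.5/6)·(k1 + 2k2 + 2k3 + k4) = -3.708920
p(0.5) ≈ -3.7089

-3.7089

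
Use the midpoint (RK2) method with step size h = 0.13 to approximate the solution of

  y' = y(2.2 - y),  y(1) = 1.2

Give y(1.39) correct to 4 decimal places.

Midpoint: k1 = f(s_n, y_n); k2 = f(s_n + h/2, y_n + (h/2)·k1); y_{n+1} = y_n + h·k2.
s=1.000000, y=1.200000:
  k1 = f(1.000000, 1.200000) = 1.200000
  k2 = f(1.065000, 1.278000) = 1.178316
  y ← 1.200000 + 0.13·1.178316 = 1.353181
s=1.130000, y=1.353181:
  k1 = f(1.130000, 1.353181) = 1.145899
  k2 = f(1.195000, 1.427665) = 1.102636
  y ← 1.353181 + 0.13·1.102636 = 1.496524
s=1.260000, y=1.496524:
  k1 = f(1.260000, 1.496524) = 1.052769
  k2 = f(1.325000, 1.564954) = 0.993818
  y ← 1.496524 + 0.13·0.993818 = 1.625720
y(1.39) ≈ 1.6257

1.6257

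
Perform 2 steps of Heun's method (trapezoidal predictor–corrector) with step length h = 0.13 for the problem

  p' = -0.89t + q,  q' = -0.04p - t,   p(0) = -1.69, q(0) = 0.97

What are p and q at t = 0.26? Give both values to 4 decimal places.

Heun on (p,q): k1 = f(t_n, state_n); k2 = f(t_n + h, state_n + h·k1); state_{n+1} = state_n + (h/2)·(k1 + k2).
0.000000: (-1.690000, 0.970000)
  k1 = (0.970000, 0.067600)
  predictor → (-1.563900, 0.978788)
  k2 = (0.863088, -0.067444)
  → (-1.570849, 0.970010)
0.130000: (-1.570849, 0.970010)
  k1 = (0.854310, -0.067166)
  predictor → (-1.459789, 0.961279)
  k2 = (0.729879, -0.201608)
  → (-1.467877, 0.952540)
(p(0.26), q(0.26)) ≈ (-1.4679, 0.9525)

-1.4679, 0.9525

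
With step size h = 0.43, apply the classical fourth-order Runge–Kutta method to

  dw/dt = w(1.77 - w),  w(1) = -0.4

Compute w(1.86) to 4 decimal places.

-7.3458

RK4: k1 = f(t_n, w_n); k2 = f(t_n + h/2, w_n + (h/2)·k1); k3 = f(t_n + h/2, w_n + (h/2)·k2); k4 = f(t_n + h, w_n + h·k3); w_{n+1} = w_n + (h/6)·(k1 + 2k2 + 2k3 + k4).
t=1.000000, w=-0.400000:
  k1 = f(1.000000, -0.400000) = -0.868000
  k2 = f(1.215000, -0.586620) = -1.382440
  k3 = f(1.215000, -0.697225) = -1.720210
  k4 = f(1.430000, -1.139690) = -3.316146
  w ← -0.400000 + (0.43/6)·(k1 + 2k2 + 2k3 + k4) = -1.144577
t=1.430000, w=-1.144577:
  k1 = f(1.430000, -1.144577) = -3.335958
  k2 = f(1.645000, -1.861808) = -6.761729
  k3 = f(1.645000, -2.598349) = -11.350493
  k4 = f(1.860000, -6.025289) = -46.968870
  w ← -1.144577 + (0.43/6)·(k1 + 2k2 + 2k3 + k4) = -7.345841
w(1.86) ≈ -7.3458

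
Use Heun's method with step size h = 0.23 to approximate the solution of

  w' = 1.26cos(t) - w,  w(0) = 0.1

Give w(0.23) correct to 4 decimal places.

0.3323

Heun: k1 = f(t_n, w_n); k2 = f(t_n + h, w_n + h·k1); w_{n+1} = w_n + (h/2)·(k1 + k2).
t=0.000000, w=0.100000:
  k1 = f(0.000000, 0.100000) = 1.160000
  k2 = f(0.230000, 0.366800) = 0.860020
  w ← 0.100000 + (0.23/2)·(1.160000 + 0.860020) = 0.332302
w(0.23) ≈ 0.3323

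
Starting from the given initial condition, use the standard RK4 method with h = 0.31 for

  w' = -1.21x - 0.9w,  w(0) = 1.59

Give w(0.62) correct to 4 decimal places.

0.7153

RK4: k1 = f(x_n, w_n); k2 = f(x_n + h/2, w_n + (h/2)·k1); k3 = f(x_n + h/2, w_n + (h/2)·k2); k4 = f(x_n + h, w_n + h·k3); w_{n+1} = w_n + (h/6)·(k1 + 2k2 + 2k3 + k4).
x=0.000000, w=1.590000:
  k1 = f(0.000000, 1.590000) = -1.431000
  k2 = f(0.155000, 1.368195) = -1.418926
  k3 = f(0.155000, 1.370067) = -1.420610
  k4 = f(0.310000, 1.149611) = -1.409750
  w ← 1.590000 + (0.31/6)·(k1 + 2k2 + 2k3 + k4) = 1.149809
x=0.310000, w=1.149809:
  k1 = f(0.310000, 1.149809) = -1.409928
  k2 = f(0.465000, 0.931270) = -1.400793
  k3 = f(0.465000, 0.932686) = -1.402068
  k4 = f(0.620000, 0.715168) = -1.393851
  w ← 1.149809 + (0.31/6)·(k1 + 2k2 + 2k3 + k4) = 0.715318
w(0.62) ≈ 0.7153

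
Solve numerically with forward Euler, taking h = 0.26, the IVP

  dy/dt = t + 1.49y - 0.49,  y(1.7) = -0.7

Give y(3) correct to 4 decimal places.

Euler: y_{n+1} = y_n + h·f(t_n, y_n).
t=1.700000, y=-0.700000: f=0.167000 → y ← -0.700000 + 0.26·0.167000 = -0.656580
t=1.960000, y=-0.656580: f=0.491696 → y ← -0.656580 + 0.26·0.491696 = -0.528739
t=2.220000, y=-0.528739: f=0.942179 → y ← -0.528739 + 0.26·0.942179 = -0.283773
t=2.480000, y=-0.283773: f=1.567179 → y ← -0.283773 + 0.26·1.567179 = 0.123694
t=2.740000, y=0.123694: f=2.434304 → y ← 0.123694 + 0.26·2.434304 = 0.756613
y(3) ≈ 0.7566

0.7566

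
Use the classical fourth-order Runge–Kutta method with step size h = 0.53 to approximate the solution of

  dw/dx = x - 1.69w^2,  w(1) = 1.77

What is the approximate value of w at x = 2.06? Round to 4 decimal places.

0.9603

RK4: k1 = f(x_n, w_n); k2 = f(x_n + h/2, w_n + (h/2)·k1); k3 = f(x_n + h/2, w_n + (h/2)·k2); k4 = f(x_n + h, w_n + h·k3); w_{n+1} = w_n + (h/6)·(k1 + 2k2 + 2k3 + k4).
x=1.000000, w=1.770000:
  k1 = f(1.000000, 1.770000) = -4.294601
  k2 = f(1.265000, 0.631931) = 0.590121
  k3 = f(1.265000, 1.926382) = -5.006503
  k4 = f(1.530000, -0.883446) = 0.210993
  w ← 1.770000 + (0.53/6)·(k1 + 2k2 + 2k3 + k4) = 0.629054
x=1.530000, w=0.629054:
  k1 = f(1.530000, 0.629054) = 0.861252
  k2 = f(1.795000, 0.857286) = 0.552953
  k3 = f(1.795000, 0.775587) = 0.778407
  k4 = f(2.060000, 1.041609) = 0.226434
  w ← 0.629054 + (0.53/6)·(k1 + 2k2 + 2k3 + k4) = 0.960340
w(2.06) ≈ 0.9603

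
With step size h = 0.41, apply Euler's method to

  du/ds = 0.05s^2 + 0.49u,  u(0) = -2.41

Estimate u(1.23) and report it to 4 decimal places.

-4.1559

Euler: u_{n+1} = u_n + h·f(s_n, u_n).
s=0.000000, u=-2.410000: f=-1.180900 → u ← -2.410000 + 0.41·(-1.180900) = -2.894169
s=0.410000, u=-2.894169: f=-1.409738 → u ← -2.894169 + 0.41·(-1.409738) = -3.472162
s=0.820000, u=-3.472162: f=-1.667739 → u ← -3.472162 + 0.41·(-1.667739) = -4.155935
u(1.23) ≈ -4.1559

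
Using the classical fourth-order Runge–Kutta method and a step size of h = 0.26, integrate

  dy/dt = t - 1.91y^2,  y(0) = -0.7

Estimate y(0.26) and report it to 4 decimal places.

-1.0254

RK4: k1 = f(t_n, y_n); k2 = f(t_n + h/2, y_n + (h/2)·k1); k3 = f(t_n + h/2, y_n + (h/2)·k2); k4 = f(t_n + h, y_n + h·k3); y_{n+1} = y_n + (h/6)·(k1 + 2k2 + 2k3 + k4).
t=0.000000, y=-0.700000:
  k1 = f(0.000000, -0.700000) = -0.935900
  k2 = f(0.130000, -0.821667) = -1.159511
  k3 = f(0.130000, -0.850736) = -1.252367
  k4 = f(0.260000, -1.025615) = -1.749104
  y ← -0.700000 + (0.26/6)·(k1 + 2k2 + 2k3 + k4) = -1.025380
y(0.26) ≈ -1.0254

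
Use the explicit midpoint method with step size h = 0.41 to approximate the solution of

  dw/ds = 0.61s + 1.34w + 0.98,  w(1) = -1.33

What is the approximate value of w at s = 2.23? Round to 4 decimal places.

Midpoint: k1 = f(s_n, w_n); k2 = f(s_n + h/2, w_n + (h/2)·k1); w_{n+1} = w_n + h·k2.
s=1.000000, w=-1.330000:
  k1 = f(1.000000, -1.330000) = -0.192200
  k2 = f(1.205000, -1.369401) = -0.119947
  w ← -1.330000 + 0.41·(-0.119947) = -1.379178
s=1.410000, w=-1.379178:
  k1 = f(1.410000, -1.379178) = -0.007999
  k2 = f(1.615000, -1.380818) = 0.114854
  w ← -1.379178 + 0.41·0.114854 = -1.332088
s=1.820000, w=-1.332088:
  k1 = f(1.820000, -1.332088) = 0.305201
  k2 = f(2.025000, -1.269522) = 0.514090
  w ← -1.332088 + 0.41·0.514090 = -1.121311
w(2.23) ≈ -1.1213

-1.1213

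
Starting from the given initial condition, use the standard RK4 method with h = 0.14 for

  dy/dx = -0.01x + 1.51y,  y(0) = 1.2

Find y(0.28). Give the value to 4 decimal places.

1.8310

RK4: k1 = f(x_n, y_n); k2 = f(x_n + h/2, y_n + (h/2)·k1); k3 = f(x_n + h/2, y_n + (h/2)·k2); k4 = f(x_n + h, y_n + h·k3); y_{n+1} = y_n + (h/6)·(k1 + 2k2 + 2k3 + k4).
x=0.000000, y=1.200000:
  k1 = f(0.000000, 1.200000) = 1.812000
  k2 = f(0.070000, 1.326840) = 2.002828
  k3 = f(0.070000, 1.340198) = 2.022999
  k4 = f(0.140000, 1.483220) = 2.238262
  y ← 1.200000 + (0.14/6)·(k1 + 2k2 + 2k3 + k4) = 1.482378
x=0.140000, y=1.482378:
  k1 = f(0.140000, 1.482378) = 2.236991
  k2 = f(0.210000, 1.638967) = 2.472741
  k3 = f(0.210000, 1.655470) = 2.497660
  k4 = f(0.280000, 1.832050) = 2.763596
  y ← 1.482378 + (0.14/6)·(k1 + 2k2 + 2k3 + k4) = 1.831010
y(0.28) ≈ 1.8310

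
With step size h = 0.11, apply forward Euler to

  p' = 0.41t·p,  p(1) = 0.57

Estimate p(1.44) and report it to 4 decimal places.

0.6995

Euler: p_{n+1} = p_n + h·f(t_n, p_n).
t=1.000000, p=0.570000: f=0.233700 → p ← 0.570000 + 0.11·0.233700 = 0.595707
t=1.110000, p=0.595707: f=0.271106 → p ← 0.595707 + 0.11·0.271106 = 0.625529
t=1.220000, p=0.625529: f=0.312889 → p ← 0.625529 + 0.11·0.312889 = 0.659947
t=1.330000, p=0.659947: f=0.359869 → p ← 0.659947 + 0.11·0.359869 = 0.699532
p(1.44) ≈ 0.6995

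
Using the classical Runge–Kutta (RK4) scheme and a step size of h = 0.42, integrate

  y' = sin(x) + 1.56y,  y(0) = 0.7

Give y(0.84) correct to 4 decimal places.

RK4: k1 = f(x_n, y_n); k2 = f(x_n + h/2, y_n + (h/2)·k1); k3 = f(x_n + h/2, y_n + (h/2)·k2); k4 = f(x_n + h, y_n + h·k3); y_{n+1} = y_n + (h/6)·(k1 + 2k2 + 2k3 + k4).
x=0.000000, y=0.700000:
  k1 = f(0.000000, 0.700000) = 1.092000
  k2 = f(0.210000, 0.929320) = 1.658199
  k3 = f(0.210000, 1.048222) = 1.843686
  k4 = f(0.420000, 1.474348) = 2.707743
  y ← 0.700000 + (0.42/6)·(k1 + 2k2 + 2k3 + k4) = 1.456246
x=0.420000, y=1.456246:
  k1 = f(0.420000, 1.456246) = 2.679504
  k2 = f(0.630000, 2.018942) = 3.738694
  k3 = f(0.630000, 2.241372) = 4.085685
  k4 = f(0.840000, 3.172233) = 5.693327
  y ← 1.456246 + (0.42/6)·(k1 + 2k2 + 2k3 + k4) = 3.137757
y(0.84) ≈ 3.1378

3.1378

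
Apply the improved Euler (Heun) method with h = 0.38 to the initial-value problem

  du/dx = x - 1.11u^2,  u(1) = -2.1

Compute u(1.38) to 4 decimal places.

-5.2811

Heun: k1 = f(x_n, u_n); k2 = f(x_n + h, u_n + h·k1); u_{n+1} = u_n + (h/2)·(k1 + k2).
x=1.000000, u=-2.100000:
  k1 = f(1.000000, -2.100000) = -3.895100
  k2 = f(1.380000, -3.580138) = -12.847301
  u ← -2.100000 + (0.38/2)·(-3.895100 + (-12.847301)) = -5.281056
u(1.38) ≈ -5.2811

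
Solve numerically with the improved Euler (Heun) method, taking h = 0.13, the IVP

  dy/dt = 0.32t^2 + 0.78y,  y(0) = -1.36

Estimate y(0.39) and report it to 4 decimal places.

Heun: k1 = f(t_n, y_n); k2 = f(t_n + h, y_n + h·k1); y_{n+1} = y_n + (h/2)·(k1 + k2).
t=0.000000, y=-1.360000:
  k1 = f(0.000000, -1.360000) = -1.060800
  k2 = f(0.130000, -1.497904) = -1.162957
  y ← -1.360000 + (0.13/2)·(-1.060800 + (-1.162957)) = -1.504544
t=0.130000, y=-1.504544:
  k1 = f(0.130000, -1.504544) = -1.168136
  k2 = f(0.260000, -1.656402) = -1.270362
  y ← -1.504544 + (0.13/2)·(-1.168136 + (-1.270362)) = -1.663047
t=0.260000, y=-1.663047:
  k1 = f(0.260000, -1.663047) = -1.275544
  k2 = f(0.390000, -1.828867) = -1.377845
  y ← -1.663047 + (0.13/2)·(-1.275544 + (-1.377845)) = -1.835517
y(0.39) ≈ -1.8355

-1.8355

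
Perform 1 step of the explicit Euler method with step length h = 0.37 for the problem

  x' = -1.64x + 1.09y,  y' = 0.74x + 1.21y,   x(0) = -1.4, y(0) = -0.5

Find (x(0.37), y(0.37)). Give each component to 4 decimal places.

Euler on (x,y): x_{n+1} = x_n + h·x', y_{n+1} = y_n + h·y'.
0.000000: (-1.400000, -0.500000); f=(1.751000, -1.641000) → (-0.752130, -1.107170)
(x(0.37), y(0.37)) ≈ (-0.7521, -1.1072)

-0.7521, -1.1072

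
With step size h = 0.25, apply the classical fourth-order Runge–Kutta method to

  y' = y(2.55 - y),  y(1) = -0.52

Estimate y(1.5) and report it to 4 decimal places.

RK4: k1 = f(t_n, y_n); k2 = f(t_n + h/2, y_n + (h/2)·k1); k3 = f(t_n + h/2, y_n + (h/2)·k2); k4 = f(t_n + h, y_n + h·k3); y_{n+1} = y_n + (h/6)·(k1 + 2k2 + 2k3 + k4).
t=1.000000, y=-0.520000:
  k1 = f(1.000000, -0.520000) = -1.596400
  k2 = f(1.125000, -0.719550) = -2.352605
  k3 = f(1.125000, -0.814076) = -2.738612
  k4 = f(1.250000, -1.204653) = -4.523054
  y ← -0.520000 + (0.25/6)·(k1 + 2k2 + 2k3 + k4) = -1.199245
t=1.250000, y=-1.199245:
  k1 = f(1.250000, -1.199245) = -4.496265
  k2 = f(1.375000, -1.761278) = -7.593361
  k3 = f(1.375000, -2.148415) = -10.094148
  k4 = f(1.500000, -3.722782) = -23.352204
  y ← -1.199245 + (0.25/6)·(k1 + 2k2 + 2k3 + k4) = -3.833557
y(1.5) ≈ -3.8336

-3.8336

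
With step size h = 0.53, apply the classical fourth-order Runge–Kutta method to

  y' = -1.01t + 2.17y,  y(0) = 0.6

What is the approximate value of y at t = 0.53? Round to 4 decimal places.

1.6709

RK4: k1 = f(t_n, y_n); k2 = f(t_n + h/2, y_n + (h/2)·k1); k3 = f(t_n + h/2, y_n + (h/2)·k2); k4 = f(t_n + h, y_n + h·k3); y_{n+1} = y_n + (h/6)·(k1 + 2k2 + 2k3 + k4).
t=0.000000, y=0.600000:
  k1 = f(0.000000, 0.600000) = 1.302000
  k2 = f(0.265000, 0.945030) = 1.783065
  k3 = f(0.265000, 1.072512) = 2.059702
  k4 = f(0.530000, 1.691642) = 3.135563
  y ← 0.600000 + (0.53/6)·(k1 + 2k2 + 2k3 + k4) = 1.670873
y(0.53) ≈ 1.6709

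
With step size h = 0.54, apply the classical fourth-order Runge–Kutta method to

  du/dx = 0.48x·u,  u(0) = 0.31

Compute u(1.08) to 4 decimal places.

RK4: k1 = f(x_n, u_n); k2 = f(x_n + h/2, u_n + (h/2)·k1); k3 = f(x_n + h/2, u_n + (h/2)·k2); k4 = f(x_n + h, u_n + h·k3); u_{n+1} = u_n + (h/6)·(k1 + 2k2 + 2k3 + k4).
x=0.000000, u=0.310000:
  k1 = f(0.000000, 0.310000) = 0.000000
  k2 = f(0.270000, 0.310000) = 0.040176
  k3 = f(0.270000, 0.320848) = 0.041582
  k4 = f(0.540000, 0.332454) = 0.086172
  u ← 0.310000 + (0.54/6)·(k1 + 2k2 + 2k3 + k4) = 0.332472
x=0.540000, u=0.332472:
  k1 = f(0.540000, 0.332472) = 0.086177
  k2 = f(0.810000, 0.355740) = 0.138312
  k3 = f(0.810000, 0.369816) = 0.143784
  k4 = f(1.080000, 0.410116) = 0.212604
  u ← 0.332472 + (0.54/6)·(k1 + 2k2 + 2k3 + k4) = 0.410139
u(1.08) ≈ 0.4101

0.4101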